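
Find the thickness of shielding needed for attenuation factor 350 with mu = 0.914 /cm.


x = ln(factor) / mu
x = ln(350) / 0.914
x = 6.4091 cm

6.4091


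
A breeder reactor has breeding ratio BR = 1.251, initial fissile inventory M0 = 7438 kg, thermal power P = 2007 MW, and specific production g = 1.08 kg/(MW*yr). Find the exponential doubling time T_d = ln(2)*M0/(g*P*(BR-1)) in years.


Breeding gain G = BR - 1 = 1.251 - 1 = 0.251
Fissile production rate = g * P * G = 1.08 * 2007 * 0.251 = 544.05756 kg/yr
T_d = ln(2) * M0 / (g * P * G)
T_d = ln(2) * 7438 / 544.05756 = 9.4763 yr

9.4763


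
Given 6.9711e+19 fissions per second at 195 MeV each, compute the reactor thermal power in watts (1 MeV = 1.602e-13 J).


P = fission_rate * E_MeV * 1.602e-13
P = 6.9711e+19 * 195 * 1.602e-13
P = 2.1777e+09 W

2.1777e+09


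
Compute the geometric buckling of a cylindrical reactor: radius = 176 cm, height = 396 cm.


B^2 = (2.405/R)^2 + (pi/H)^2
B^2 = (2.405/176)^2 + (pi/396)^2
B^2 = 2.4966e-04 /cm^2

2.4966e-04


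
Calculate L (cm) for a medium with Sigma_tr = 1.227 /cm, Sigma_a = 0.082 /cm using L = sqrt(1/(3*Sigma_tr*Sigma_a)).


D = 1 / (3 * Sigma_tr) = 1 / (3 * 1.227) = 0.2716653 cm
L = sqrt(D / Sigma_a)
L = sqrt(0.2716653 / 0.082)
L = 1.8202 cm

1.8202


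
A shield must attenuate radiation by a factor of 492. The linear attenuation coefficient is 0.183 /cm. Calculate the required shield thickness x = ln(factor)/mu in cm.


x = ln(factor) / mu
x = ln(492) / 0.183
x = 33.871 cm

33.871


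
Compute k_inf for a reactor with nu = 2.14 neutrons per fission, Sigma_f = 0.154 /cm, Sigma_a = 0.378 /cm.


k_inf = nu * Sigma_f / Sigma_a
k_inf = 2.14 * 0.154 / 0.378
k_inf = 0.87185

0.87185


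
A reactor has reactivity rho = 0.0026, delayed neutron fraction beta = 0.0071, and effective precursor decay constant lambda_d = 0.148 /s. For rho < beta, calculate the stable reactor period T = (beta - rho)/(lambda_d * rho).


T = (beta - rho) / (lambda_d * rho)
T = (0.0071 - 0.0026) / (0.148 * 0.0026)
T = 11.694 s

11.694


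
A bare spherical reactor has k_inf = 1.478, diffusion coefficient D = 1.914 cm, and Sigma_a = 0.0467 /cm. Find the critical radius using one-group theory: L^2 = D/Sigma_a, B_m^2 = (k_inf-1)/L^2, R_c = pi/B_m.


L^2 = D / Sigma_a = 1.914 / 0.0467 = 40.98501 cm^2
B_m^2 = (k_inf - 1) / L^2 = (1.478 - 1) / 40.98501 = 0.01166280 /cm^2
For a bare sphere: B_g = pi/R, so R_c = pi / sqrt(B_m^2)
R_c = pi / sqrt(0.01166280) = 29.090 cm

29.090


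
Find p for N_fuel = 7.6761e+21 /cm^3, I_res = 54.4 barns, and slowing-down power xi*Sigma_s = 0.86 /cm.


p = exp(-N * I * 1e-24 / (xi*Sigma_s))
p = exp(-7.6761e+21 * 54.4 * 1e-24 / 0.86)
p = 0.61535

0.61535


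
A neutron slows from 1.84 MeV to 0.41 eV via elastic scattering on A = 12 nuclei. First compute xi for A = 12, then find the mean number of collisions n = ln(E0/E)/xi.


xi = 1 + (A-1)^2/(2A)*ln((A-1)/(A+1)) = 0.1577690 (for A = 12)
n = ln(E0/E) / xi
n = ln(1.84e6 / 0.41) / 0.1577690
n = ln(4.487805e+06) / 0.1577690 = 97.084

97.084


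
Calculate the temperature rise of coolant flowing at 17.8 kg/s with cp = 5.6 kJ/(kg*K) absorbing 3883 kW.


dT = Q / (m_dot * cp)
dT = 3883 / (17.8 * 5.6)
dT = 38.955 C

38.955


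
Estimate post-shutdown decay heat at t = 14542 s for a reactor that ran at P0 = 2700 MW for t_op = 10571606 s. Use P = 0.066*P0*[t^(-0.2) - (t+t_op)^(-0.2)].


P/P0 = 0.066 * [t^(-0.2) - (t + t_op)^(-0.2)]
P/P0 = 0.066 * [14542^(-0.2) - (14542 + 10571606)^(-0.2)]
P/P0 = 0.066 * [0.1470534 - 0.03935976] = 0.007107780
P = 2700 * 0.007107780 = 19.191 MW

19.191


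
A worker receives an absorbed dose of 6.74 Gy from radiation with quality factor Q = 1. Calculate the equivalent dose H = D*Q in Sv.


H = D * Q
H = 6.74 * 1
H = 6.7400 Sv

6.7400


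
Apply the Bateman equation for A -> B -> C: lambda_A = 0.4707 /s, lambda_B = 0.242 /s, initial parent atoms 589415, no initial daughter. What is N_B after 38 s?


N_B(t) = lambda_A * N_A0 / (lambda_B - lambda_A) * [exp(-lambda_A*t) - exp(-lambda_B*t)]
exp(-0.4707*38) = 1.705879e-08; exp(-0.242*38) = 1.014444e-04
N_B = 0.4707 * 589415 / (0.242 - 0.4707) * (1.705879e-08 - 1.014444e-04)
N_B = 123.04

123.04


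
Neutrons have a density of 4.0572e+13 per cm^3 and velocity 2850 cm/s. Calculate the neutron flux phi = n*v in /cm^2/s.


phi = n * v
phi = 4.0572e+13 * 2850
phi = 1.1563e+17 /cm^2/s

1.1563e+17


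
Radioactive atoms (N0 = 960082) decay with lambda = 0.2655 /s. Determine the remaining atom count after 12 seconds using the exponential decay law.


N = N0 * exp(-lambda * t)
N = 960082 * exp(-0.2655 * 12)
N = 39687

39687


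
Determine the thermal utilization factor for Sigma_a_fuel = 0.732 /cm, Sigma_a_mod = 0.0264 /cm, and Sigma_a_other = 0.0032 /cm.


f = Sigma_a_fuel / (Sigma_a_fuel + Sigma_a_mod + Sigma_a_other)
f = 0.732 / (0.732 + 0.0264 + 0.0032)
f = 0.96113

0.96113


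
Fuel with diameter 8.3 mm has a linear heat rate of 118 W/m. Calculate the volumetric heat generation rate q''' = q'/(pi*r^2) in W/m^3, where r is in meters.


r = D / 2 / 1000 = 8.3 / 2 / 1000 = 0.00415 m
q''' = q' / (pi * r^2)
q''' = 118 / (pi * 0.00415^2)
q''' = 2.1809e+06 W/m^3

2.1809e+06


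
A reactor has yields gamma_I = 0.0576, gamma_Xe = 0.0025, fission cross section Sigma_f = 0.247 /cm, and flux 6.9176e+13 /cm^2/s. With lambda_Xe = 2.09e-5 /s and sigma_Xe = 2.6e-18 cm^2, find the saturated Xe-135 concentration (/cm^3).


Xe_eq = (gamma_I + gamma_Xe) * Sigma_f * phi / (lambda_Xe + sigma_Xe * phi)
Numerator = (0.0576 + 0.0025) * 0.247 * 6.9176e+13 = 1.026897e+12
Denominator = 2.09e-5 + 2.6e-18 * 6.9176e+13 = 2.007576e-04
Xe_eq = 1.026897e+12 / 2.007576e-04 = 5.1151e+15 /cm^3

5.1151e+15


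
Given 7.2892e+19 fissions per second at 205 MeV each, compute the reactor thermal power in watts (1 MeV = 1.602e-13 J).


P = fission_rate * E_MeV * 1.602e-13
P = 7.2892e+19 * 205 * 1.602e-13
P = 2.3938e+09 W

2.3938e+09


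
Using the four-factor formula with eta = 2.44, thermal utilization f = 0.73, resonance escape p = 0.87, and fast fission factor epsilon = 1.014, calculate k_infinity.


k_inf = eta * f * p * epsilon
k_inf = 2.44 * 0.73 * 0.87 * 1.014
k_inf = 1.5713

1.5713


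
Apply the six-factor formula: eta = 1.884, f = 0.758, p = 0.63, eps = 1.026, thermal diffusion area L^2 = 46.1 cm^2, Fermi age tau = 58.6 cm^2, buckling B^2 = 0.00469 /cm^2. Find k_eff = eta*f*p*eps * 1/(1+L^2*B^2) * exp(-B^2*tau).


k_inf = eta*f*p*eps = 1.884*0.758*0.63*1.026 = 0.9230772
P_TNL = 1/(1 + L^2*B^2) = 1/(1 + 46.1*0.00469) = 0.8222271
P_FNL = exp(-B^2*tau) = exp(-0.00469*58.6) = 0.7596982
k_eff = k_inf * P_TNL * P_FNL = 0.9230772 * 0.8222271 * 0.7596982
k_eff = 0.57660

0.57660


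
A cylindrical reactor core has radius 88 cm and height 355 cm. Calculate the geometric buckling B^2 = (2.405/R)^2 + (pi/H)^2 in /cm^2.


B^2 = (2.405/R)^2 + (pi/H)^2
B^2 = (2.405/88)^2 + (pi/355)^2
B^2 = 8.2522e-04 /cm^2

8.2522e-04


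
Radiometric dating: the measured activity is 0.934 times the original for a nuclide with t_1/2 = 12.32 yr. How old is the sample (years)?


lambda = ln(2) / t_half = ln(2) / 12.32 = 0.05626195 /yr
t = -ln(A/A0) / lambda
t = -ln(0.934) / 0.05626195
t = 1.2136 yr

1.2136


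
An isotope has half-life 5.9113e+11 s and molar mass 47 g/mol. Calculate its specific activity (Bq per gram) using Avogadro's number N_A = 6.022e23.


lambda = ln(2) / t_half = ln(2) / 5.9113e+11 = 1.172580e-12 /s
SA = lambda * N_A / M
SA = 1.172580e-12 * 6.022e23 / 47
SA = 1.5024e+10 Bq/g

1.5024e+10


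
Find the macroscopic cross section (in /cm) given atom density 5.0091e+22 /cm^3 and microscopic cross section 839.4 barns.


Sigma = N * sigma_barns * 1e-24
Sigma = 5.0091e+22 * 839.4 * 1e-24
Sigma = 42.046 /cm

42.046


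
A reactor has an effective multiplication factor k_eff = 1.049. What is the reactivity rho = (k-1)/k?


rho = (k_eff - 1) / k_eff
rho = (1.049 - 1) / 1.049
rho = 0.046711

0.046711


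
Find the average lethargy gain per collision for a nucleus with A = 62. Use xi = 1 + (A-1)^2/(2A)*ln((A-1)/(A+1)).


xi = 1 + (A-1)^2/(2A) * ln((A-1)/(A+1))
xi = 1 + (62-1)^2/(2*62) * ln((62-1)/(62 +1))
xi = 0.031914

0.031914


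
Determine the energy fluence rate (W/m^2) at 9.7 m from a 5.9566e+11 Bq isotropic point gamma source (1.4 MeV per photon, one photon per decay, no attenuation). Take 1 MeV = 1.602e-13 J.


psi = A * E * 1.602e-13 / (4*pi*r^2)
psi = 5.9566e+11 * 1.4 * 1.602e-13 / (4*pi*9.7^2)
psi = 1.1299e-04 W/m^2

1.1299e-04


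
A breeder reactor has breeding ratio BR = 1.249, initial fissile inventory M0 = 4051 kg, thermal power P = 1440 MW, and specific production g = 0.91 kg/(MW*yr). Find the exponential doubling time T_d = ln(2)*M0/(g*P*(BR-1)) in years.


Breeding gain G = BR - 1 = 1.249 - 1 = 0.249
Fissile production rate = g * P * G = 0.91 * 1440 * 0.249 = 326.2896 kg/yr
T_d = ln(2) * M0 / (g * P * G)
T_d = ln(2) * 4051 / 326.2896 = 8.6057 yr

8.6057


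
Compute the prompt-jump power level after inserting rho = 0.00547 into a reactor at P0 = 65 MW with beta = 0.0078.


P1/P0 = beta / (beta - rho)
P1/P0 = 0.0078 / (0.0078 - 0.00547) = 3.347639
P1 = 65 * 3.347639 = 217.60 MW

217.60


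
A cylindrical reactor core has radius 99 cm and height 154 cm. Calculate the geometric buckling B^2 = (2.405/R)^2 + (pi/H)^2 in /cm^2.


B^2 = (2.405/R)^2 + (pi/H)^2
B^2 = (2.405/99)^2 + (pi/154)^2
B^2 = 0.0010063 /cm^2

0.0010063


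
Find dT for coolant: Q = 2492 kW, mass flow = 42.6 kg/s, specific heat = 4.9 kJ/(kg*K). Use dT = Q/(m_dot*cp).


dT = Q / (m_dot * cp)
dT = 2492 / (42.6 * 4.9)
dT = 11.938 C

11.938


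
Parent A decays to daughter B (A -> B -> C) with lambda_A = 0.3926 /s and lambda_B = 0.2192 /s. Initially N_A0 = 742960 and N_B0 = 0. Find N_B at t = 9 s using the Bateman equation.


N_B(t) = lambda_A * N_A0 / (lambda_B - lambda_A) * [exp(-lambda_A*t) - exp(-lambda_B*t)]
exp(-0.3926*9) = 0.02920545; exp(-0.2192*9) = 0.1390669
N_B = 0.3926 * 742960 / (0.2192 - 0.3926) * (0.02920545 - 0.1390669)
N_B = 184804

184804


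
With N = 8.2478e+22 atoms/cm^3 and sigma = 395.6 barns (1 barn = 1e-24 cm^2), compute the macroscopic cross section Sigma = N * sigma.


Sigma = N * sigma_barns * 1e-24
Sigma = 8.2478e+22 * 395.6 * 1e-24
Sigma = 32.628 /cm

32.628


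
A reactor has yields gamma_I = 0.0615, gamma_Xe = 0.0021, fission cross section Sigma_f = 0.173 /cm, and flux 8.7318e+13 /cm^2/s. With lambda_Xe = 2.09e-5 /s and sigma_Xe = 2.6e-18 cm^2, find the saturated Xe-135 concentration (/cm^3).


Xe_eq = (gamma_I + gamma_Xe) * Sigma_f * phi / (lambda_Xe + sigma_Xe * phi)
Numerator = (0.0615 + 0.0021) * 0.173 * 8.7318e+13 = 9.607425e+11
Denominator = 2.09e-5 + 2.6e-18 * 8.7318e+13 = 2.479268e-04
Xe_eq = 9.607425e+11 / 2.479268e-04 = 3.8751e+15 /cm^3

3.8751e+15


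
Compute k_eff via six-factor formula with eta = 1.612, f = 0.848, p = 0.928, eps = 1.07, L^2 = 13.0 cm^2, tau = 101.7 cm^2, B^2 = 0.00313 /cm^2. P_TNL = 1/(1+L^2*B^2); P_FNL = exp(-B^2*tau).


k_inf = eta*f*p*eps = 1.612*0.848*0.928*1.07 = 1.357352
P_TNL = 1/(1 + L^2*B^2) = 1/(1 + 13.0*0.00313) = 0.9609009
P_FNL = exp(-B^2*tau) = exp(-0.00313*101.7) = 0.7273693
k_eff = k_inf * P_TNL * P_FNL = 1.357352 * 0.9609009 * 0.7273693
k_eff = 0.94869

0.94869


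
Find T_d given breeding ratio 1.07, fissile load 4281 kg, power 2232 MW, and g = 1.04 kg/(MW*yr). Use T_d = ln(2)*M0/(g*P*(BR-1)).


Breeding gain G = BR - 1 = 1.07 - 1 = 0.07
Fissile production rate = g * P * G = 1.04 * 2232 * 0.07 = 162.4896 kg/yr
T_d = ln(2) * M0 / (g * P * G)
T_d = ln(2) * 4281 / 162.4896 = 18.262 yr

18.262


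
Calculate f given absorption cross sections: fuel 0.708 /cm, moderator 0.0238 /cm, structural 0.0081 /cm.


f = Sigma_a_fuel / (Sigma_a_fuel + Sigma_a_mod + Sigma_a_other)
f = 0.708 / (0.708 + 0.0238 + 0.0081)
f = 0.95689

0.95689


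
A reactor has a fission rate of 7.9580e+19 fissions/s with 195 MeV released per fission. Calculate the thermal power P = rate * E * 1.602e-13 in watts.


P = fission_rate * E_MeV * 1.602e-13
P = 7.9580e+19 * 195 * 1.602e-13
P = 2.4860e+09 W

2.4860e+09


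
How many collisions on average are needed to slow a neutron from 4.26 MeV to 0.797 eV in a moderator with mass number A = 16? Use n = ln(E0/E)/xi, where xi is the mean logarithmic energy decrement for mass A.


xi = 1 + (A-1)^2/(2A)*ln((A-1)/(A+1)) = 0.1199467 (for A = 16)
n = ln(E0/E) / xi
n = ln(4.26e6 / 0.797) / 0.1199467
n = ln(5.345044e+06) / 0.1199467 = 129.15

129.15


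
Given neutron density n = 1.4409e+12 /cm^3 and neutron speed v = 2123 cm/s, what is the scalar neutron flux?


phi = n * v
phi = 1.4409e+12 * 2123
phi = 3.0590e+15 /cm^2/s

3.0590e+15


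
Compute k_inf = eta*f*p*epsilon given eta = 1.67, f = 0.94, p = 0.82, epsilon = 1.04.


k_inf = eta * f * p * epsilon
k_inf = 1.67 * 0.94 * 0.82 * 1.04
k_inf = 1.3387

1.3387


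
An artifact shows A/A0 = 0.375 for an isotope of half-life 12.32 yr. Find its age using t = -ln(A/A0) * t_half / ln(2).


lambda = ln(2) / t_half = ln(2) / 12.32 = 0.05626195 /yr
t = -ln(A/A0) / lambda
t = -ln(0.375) / 0.05626195
t = 17.433 yr

17.433


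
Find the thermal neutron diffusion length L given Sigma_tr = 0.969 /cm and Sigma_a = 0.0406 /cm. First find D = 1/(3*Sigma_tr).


D = 1 / (3 * Sigma_tr) = 1 / (3 * 0.969) = 0.3439972 cm
L = sqrt(D / Sigma_a)
L = sqrt(0.3439972 / 0.0406)
L = 2.9108 cm

2.9108


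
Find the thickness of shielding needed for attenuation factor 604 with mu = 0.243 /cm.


x = ln(factor) / mu
x = ln(604) / 0.243
x = 26.352 cm

26.352


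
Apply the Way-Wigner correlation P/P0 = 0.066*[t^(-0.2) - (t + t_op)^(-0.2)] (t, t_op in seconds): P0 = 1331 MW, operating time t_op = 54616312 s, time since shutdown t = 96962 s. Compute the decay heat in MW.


P/P0 = 0.066 * [t^(-0.2) - (t + t_op)^(-0.2)]
P/P0 = 0.066 * [96962^(-0.2) - (96962 + 54616312)^(-0.2)]
P/P0 = 0.066 * [0.1006189 - 0.02833880] = 0.004770487
P = 1331 * 0.004770487 = 6.3495 MW

6.3495


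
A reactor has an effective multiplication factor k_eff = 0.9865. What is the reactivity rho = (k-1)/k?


rho = (k_eff - 1) / k_eff
rho = (0.9865 - 1) / 0.9865
rho = -0.013685

-0.013685


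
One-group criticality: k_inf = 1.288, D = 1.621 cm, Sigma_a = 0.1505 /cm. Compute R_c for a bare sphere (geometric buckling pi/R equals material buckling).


L^2 = D / Sigma_a = 1.621 / 0.1505 = 10.77076 cm^2
B_m^2 = (k_inf - 1) / L^2 = (1.288 - 1) / 10.77076 = 0.02673906 /cm^2
For a bare sphere: B_g = pi/R, so R_c = pi / sqrt(B_m^2)
R_c = pi / sqrt(0.02673906) = 19.212 cm

19.212


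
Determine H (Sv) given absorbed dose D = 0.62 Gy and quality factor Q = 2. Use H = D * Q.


H = D * Q
H = 0.62 * 2
H = 1.2400 Sv

1.2400


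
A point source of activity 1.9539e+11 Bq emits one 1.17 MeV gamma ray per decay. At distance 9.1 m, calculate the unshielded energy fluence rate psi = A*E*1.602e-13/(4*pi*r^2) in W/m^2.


psi = A * E * 1.602e-13 / (4*pi*r^2)
psi = 1.9539e+11 * 1.17 * 1.602e-13 / (4*pi*9.1^2)
psi = 3.5193e-05 W/m^2

3.5193e-05


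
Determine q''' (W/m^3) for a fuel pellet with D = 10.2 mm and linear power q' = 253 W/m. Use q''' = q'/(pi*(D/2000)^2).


r = D / 2 / 1000 = 10.2 / 2 / 1000 = 0.0051 m
q''' = q' / (pi * r^2)
q''' = 253 / (pi * 0.0051^2)
q''' = 3.0962e+06 W/m^3

3.0962e+06


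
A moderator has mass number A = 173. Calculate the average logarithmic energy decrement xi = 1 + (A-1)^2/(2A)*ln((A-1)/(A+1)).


xi = 1 + (A-1)^2/(2A) * ln((A-1)/(A+1))
xi = 1 + (173-1)^2/(2*173) * ln((173-1)/(173 +1))
xi = 0.011516

0.011516


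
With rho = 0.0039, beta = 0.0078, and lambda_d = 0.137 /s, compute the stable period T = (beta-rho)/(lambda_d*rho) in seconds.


T = (beta - rho) / (lambda_d * rho)
T = (0.0078 - 0.0039) / (0.137 * 0.0039)
T = 7.2993 s

7.2993


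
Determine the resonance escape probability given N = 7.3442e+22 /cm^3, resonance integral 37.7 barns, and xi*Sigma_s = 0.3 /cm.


p = exp(-N * I * 1e-24 / (xi*Sigma_s))
p = exp(-7.3442e+22 * 37.7 * 1e-24 / 0.3)
p = 9.8131e-05

9.8131e-05


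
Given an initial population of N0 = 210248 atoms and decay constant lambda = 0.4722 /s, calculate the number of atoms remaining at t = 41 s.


N = N0 * exp(-lambda * t)
N = 210248 * exp(-0.4722 * 41)
N = 8.2168e-04

8.2168e-04


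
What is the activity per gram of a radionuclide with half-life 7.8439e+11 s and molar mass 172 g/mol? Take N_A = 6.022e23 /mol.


lambda = ln(2) / t_half = ln(2) / 7.8439e+11 = 8.836767e-13 /s
SA = lambda * N_A / M
SA = 8.836767e-13 * 6.022e23 / 172
SA = 3.0939e+09 Bq/g

3.0939e+09


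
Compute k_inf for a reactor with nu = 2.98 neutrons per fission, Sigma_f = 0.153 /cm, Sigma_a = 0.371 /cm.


k_inf = nu * Sigma_f / Sigma_a
k_inf = 2.98 * 0.153 / 0.371
k_inf = 1.2289

1.2289


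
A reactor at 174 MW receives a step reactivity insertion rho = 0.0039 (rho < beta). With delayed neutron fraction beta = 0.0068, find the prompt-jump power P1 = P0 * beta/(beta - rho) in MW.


P1/P0 = beta / (beta - rho)
P1/P0 = 0.0068 / (0.0068 - 0.0039) = 2.344828
P1 = 174 * 2.344828 = 408.00 MW

408.00


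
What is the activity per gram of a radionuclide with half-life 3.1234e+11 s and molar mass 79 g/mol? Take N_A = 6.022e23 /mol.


lambda = ln(2) / t_half = ln(2) / 3.1234e+11 = 2.219207e-12 /s
SA = lambda * N_A / M
SA = 2.219207e-12 * 6.022e23 / 79
SA = 1.6917e+10 Bq/g

1.6917e+10


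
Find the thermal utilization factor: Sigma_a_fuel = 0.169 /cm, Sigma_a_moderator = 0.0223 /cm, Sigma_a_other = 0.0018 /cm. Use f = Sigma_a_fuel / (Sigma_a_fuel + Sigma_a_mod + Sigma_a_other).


f = Sigma_a_fuel / (Sigma_a_fuel + Sigma_a_mod + Sigma_a_other)
f = 0.169 / (0.169 + 0.0223 + 0.0018)
f = 0.87519

0.87519


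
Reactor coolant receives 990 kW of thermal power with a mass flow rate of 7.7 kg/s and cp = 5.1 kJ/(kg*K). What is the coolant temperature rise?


dT = Q / (m_dot * cp)
dT = 990 / (7.7 * 5.1)
dT = 25.210 C

25.210


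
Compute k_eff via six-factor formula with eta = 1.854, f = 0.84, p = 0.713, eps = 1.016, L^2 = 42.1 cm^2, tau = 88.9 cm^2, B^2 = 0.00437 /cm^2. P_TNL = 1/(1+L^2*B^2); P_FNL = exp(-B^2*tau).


k_inf = eta*f*p*eps = 1.854*0.84*0.713*1.016 = 1.128164
P_TNL = 1/(1 + L^2*B^2) = 1/(1 + 42.1*0.00437) = 0.8446110
P_FNL = exp(-B^2*tau) = exp(-0.00437*88.9) = 0.6780780
k_eff = k_inf * P_TNL * P_FNL = 1.128164 * 0.8446110 * 0.6780780
k_eff = 0.64611

0.64611


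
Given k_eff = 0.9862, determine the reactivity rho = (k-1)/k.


rho = (k_eff - 1) / k_eff
rho = (0.9862 - 1) / 0.9862
rho = -0.013993

-0.013993


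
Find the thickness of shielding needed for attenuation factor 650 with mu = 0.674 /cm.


x = ln(factor) / mu
x = ln(650) / 0.674
x = 9.6098 cm

9.6098


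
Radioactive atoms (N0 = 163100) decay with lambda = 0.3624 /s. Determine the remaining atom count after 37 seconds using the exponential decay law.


N = N0 * exp(-lambda * t)
N = 163100 * exp(-0.3624 * 37)
N = 0.24495

0.24495


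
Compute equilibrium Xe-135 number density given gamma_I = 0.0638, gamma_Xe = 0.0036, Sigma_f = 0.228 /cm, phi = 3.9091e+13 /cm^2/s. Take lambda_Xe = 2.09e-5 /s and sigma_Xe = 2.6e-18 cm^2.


Xe_eq = (gamma_I + gamma_Xe) * Sigma_f * phi / (lambda_Xe + sigma_Xe * phi)
Numerator = (0.0638 + 0.0036) * 0.228 * 3.9091e+13 = 6.007192e+11
Denominator = 2.09e-5 + 2.6e-18 * 3.9091e+13 = 1.225366e-04
Xe_eq = 6.007192e+11 / 1.225366e-04 = 4.9024e+15 /cm^3

4.9024e+15


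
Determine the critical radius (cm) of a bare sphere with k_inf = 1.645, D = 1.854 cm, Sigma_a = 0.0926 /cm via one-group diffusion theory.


L^2 = D / Sigma_a = 1.854 / 0.0926 = 20.02160 cm^2
B_m^2 = (k_inf - 1) / L^2 = (1.645 - 1) / 20.02160 = 0.03221521 /cm^2
For a bare sphere: B_g = pi/R, so R_c = pi / sqrt(B_m^2)
R_c = pi / sqrt(0.03221521) = 17.503 cm

17.503


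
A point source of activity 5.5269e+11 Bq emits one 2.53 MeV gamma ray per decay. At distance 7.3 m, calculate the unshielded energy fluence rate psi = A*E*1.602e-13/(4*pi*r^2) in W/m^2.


psi = A * E * 1.602e-13 / (4*pi*r^2)
psi = 5.5269e+11 * 2.53 * 1.602e-13 / (4*pi*7.3^2)
psi = 3.3451e-04 W/m^2

3.3451e-04


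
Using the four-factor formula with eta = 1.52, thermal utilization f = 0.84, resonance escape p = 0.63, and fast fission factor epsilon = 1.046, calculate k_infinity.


k_inf = eta * f * p * epsilon
k_inf = 1.52 * 0.84 * 0.63 * 1.046
k_inf = 0.84139

0.84139


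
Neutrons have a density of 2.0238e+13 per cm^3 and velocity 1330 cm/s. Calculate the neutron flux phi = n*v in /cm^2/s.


phi = n * v
phi = 2.0238e+13 * 1330
phi = 2.6917e+16 /cm^2/s

2.6917e+16


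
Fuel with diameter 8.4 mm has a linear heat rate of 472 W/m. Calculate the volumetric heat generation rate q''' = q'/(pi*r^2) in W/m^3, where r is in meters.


r = D / 2 / 1000 = 8.4 / 2 / 1000 = 0.0042 m
q''' = q' / (pi * r^2)
q''' = 472 / (pi * 0.0042^2)
q''' = 8.5171e+06 W/m^3

8.5171e+06


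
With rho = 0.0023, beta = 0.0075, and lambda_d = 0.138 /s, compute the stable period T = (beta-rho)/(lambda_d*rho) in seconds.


T = (beta - rho) / (lambda_d * rho)
T = (0.0075 - 0.0023) / (0.138 * 0.0023)
T = 16.383 s

16.383


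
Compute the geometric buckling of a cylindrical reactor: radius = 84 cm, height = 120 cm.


B^2 = (2.405/R)^2 + (pi/H)^2
B^2 = (2.405/84)^2 + (pi/120)^2
B^2 = 0.0015051 /cm^2

0.0015051


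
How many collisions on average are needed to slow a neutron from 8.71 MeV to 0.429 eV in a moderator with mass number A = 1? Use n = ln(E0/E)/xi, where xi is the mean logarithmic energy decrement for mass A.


xi = 1 + (A-1)^2/(2A)*ln((A-1)/(A+1)) = 1 (for A = 1)
n = ln(E0/E) / xi
n = ln(8.71e6 / 0.429) / 1
n = ln(2.030303e+07) / 1 = 16.826

16.826


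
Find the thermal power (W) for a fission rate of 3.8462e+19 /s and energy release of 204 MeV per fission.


P = fission_rate * E_MeV * 1.602e-13
P = 3.8462e+19 * 204 * 1.602e-13
P = 1.2570e+09 W

1.2570e+09


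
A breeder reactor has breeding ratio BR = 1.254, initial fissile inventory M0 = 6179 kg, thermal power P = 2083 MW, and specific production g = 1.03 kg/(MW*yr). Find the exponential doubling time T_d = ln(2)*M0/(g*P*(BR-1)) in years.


Breeding gain G = BR - 1 = 1.254 - 1 = 0.254
Fissile production rate = g * P * G = 1.03 * 2083 * 0.254 = 544.95446 kg/yr
T_d = ln(2) * M0 / (g * P * G)
T_d = ln(2) * 6179 / 544.95446 = 7.8593 yr

7.8593


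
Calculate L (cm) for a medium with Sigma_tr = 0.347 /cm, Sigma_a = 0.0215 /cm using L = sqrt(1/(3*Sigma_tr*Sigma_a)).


D = 1 / (3 * Sigma_tr) = 1 / (3 * 0.347) = 0.9606148 cm
L = sqrt(D / Sigma_a)
L = sqrt(0.9606148 / 0.0215)
L = 6.6843 cm

6.6843


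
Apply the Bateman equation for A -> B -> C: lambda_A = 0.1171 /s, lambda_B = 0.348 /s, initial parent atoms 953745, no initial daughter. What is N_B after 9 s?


N_B(t) = lambda_A * N_A0 / (lambda_B - lambda_A) * [exp(-lambda_A*t) - exp(-lambda_B*t)]
exp(-0.1171*9) = 0.3485756; exp(-0.348*9) = 0.04363045
N_B = 0.1171 * 953745 / (0.348 - 0.1171) * (0.3485756 - 0.04363045)
N_B = 147498

147498


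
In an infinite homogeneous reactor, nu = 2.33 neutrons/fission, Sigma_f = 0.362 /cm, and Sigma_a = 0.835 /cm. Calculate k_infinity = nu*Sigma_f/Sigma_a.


k_inf = nu * Sigma_f / Sigma_a
k_inf = 2.33 * 0.362 / 0.835
k_inf = 1.0101

1.0101


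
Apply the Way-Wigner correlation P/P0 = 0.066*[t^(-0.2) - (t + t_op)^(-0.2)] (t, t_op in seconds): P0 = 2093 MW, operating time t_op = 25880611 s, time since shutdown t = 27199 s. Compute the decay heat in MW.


P/P0 = 0.066 * [t^(-0.2) - (t + t_op)^(-0.2)]
P/P0 = 0.066 * [27199^(-0.2) - (27199 + 25880611)^(-0.2)]
P/P0 = 0.066 * [0.1297446 - 0.03290894] = 0.006391154
P = 2093 * 0.006391154 = 13.377 MW

13.377


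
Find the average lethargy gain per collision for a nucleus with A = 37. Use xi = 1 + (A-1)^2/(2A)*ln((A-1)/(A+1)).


xi = 1 + (A-1)^2/(2A) * ln((A-1)/(A+1))
xi = 1 + (37-1)^2/(2*37) * ln((37-1)/(37 +1))
xi = 0.053093

0.053093


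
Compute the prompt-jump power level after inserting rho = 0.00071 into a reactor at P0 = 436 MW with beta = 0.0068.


P1/P0 = beta / (beta - rho)
P1/P0 = 0.0068 / (0.0068 - 0.00071) = 1.116585
P1 = 436 * 1.116585 = 486.83 MW

486.83


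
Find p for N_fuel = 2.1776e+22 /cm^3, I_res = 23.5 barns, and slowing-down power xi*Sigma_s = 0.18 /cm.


p = exp(-N * I * 1e-24 / (xi*Sigma_s))
p = exp(-2.1776e+22 * 23.5 * 1e-24 / 0.18)
p = 0.058252

0.058252


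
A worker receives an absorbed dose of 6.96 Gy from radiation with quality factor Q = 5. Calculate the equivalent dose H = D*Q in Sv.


H = D * Q
H = 6.96 * 5
H = 34.800 Sv

34.800


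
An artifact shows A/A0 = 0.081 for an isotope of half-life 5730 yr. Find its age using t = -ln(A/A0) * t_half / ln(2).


lambda = ln(2) / t_half = ln(2) / 5730 = 1.209681e-04 /yr
t = -ln(A/A0) / lambda
t = -ln(0.081) / 1.209681e-04
t = 20777 yr

20777


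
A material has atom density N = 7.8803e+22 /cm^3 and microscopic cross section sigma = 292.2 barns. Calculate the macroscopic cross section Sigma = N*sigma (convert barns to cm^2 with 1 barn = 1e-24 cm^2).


Sigma = N * sigma_barns * 1e-24
Sigma = 7.8803e+22 * 292.2 * 1e-24
Sigma = 23.026 /cm

23.026


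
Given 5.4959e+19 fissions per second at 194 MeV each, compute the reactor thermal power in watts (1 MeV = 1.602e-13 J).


P = fission_rate * E_MeV * 1.602e-13
P = 5.4959e+19 * 194 * 1.602e-13
P = 1.7081e+09 W

1.7081e+09


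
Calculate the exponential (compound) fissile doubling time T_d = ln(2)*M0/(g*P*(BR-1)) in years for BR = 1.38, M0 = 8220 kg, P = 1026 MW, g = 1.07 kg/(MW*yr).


Breeding gain G = BR - 1 = 1.38 - 1 = 0.38
Fissile production rate = g * P * G = 1.07 * 1026 * 0.38 = 417.1716 kg/yr
T_d = ln(2) * M0 / (g * P * G)
T_d = ln(2) * 8220 / 417.1716 = 13.658 yr

13.658


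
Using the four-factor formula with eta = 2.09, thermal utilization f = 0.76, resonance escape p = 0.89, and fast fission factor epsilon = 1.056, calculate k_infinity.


k_inf = eta * f * p * epsilon
k_inf = 2.09 * 0.76 * 0.89 * 1.056
k_inf = 1.4928

1.4928


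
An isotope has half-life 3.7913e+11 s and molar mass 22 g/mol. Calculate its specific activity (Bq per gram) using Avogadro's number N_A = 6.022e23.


lambda = ln(2) / t_half = ln(2) / 3.7913e+11 = 1.828257e-12 /s
SA = lambda * N_A / M
SA = 1.828257e-12 * 6.022e23 / 22
SA = 5.0044e+10 Bq/g

5.0044e+10


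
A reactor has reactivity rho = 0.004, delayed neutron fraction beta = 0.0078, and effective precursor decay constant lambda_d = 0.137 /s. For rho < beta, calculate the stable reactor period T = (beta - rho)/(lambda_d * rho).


T = (beta - rho) / (lambda_d * rho)
T = (0.0078 - 0.004) / (0.137 * 0.004)
T = 6.9343 s

6.9343


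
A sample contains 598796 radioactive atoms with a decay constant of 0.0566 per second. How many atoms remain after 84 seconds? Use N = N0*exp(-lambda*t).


N = N0 * exp(-lambda * t)
N = 598796 * exp(-0.0566 * 84)
N = 5157.9

5157.9


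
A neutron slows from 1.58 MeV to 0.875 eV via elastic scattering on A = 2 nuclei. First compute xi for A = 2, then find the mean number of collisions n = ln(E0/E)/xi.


xi = 1 + (A-1)^2/(2A)*ln((A-1)/(A+1)) = 0.7253469 (for A = 2)
n = ln(E0/E) / xi
n = ln(1.58e6 / 0.875) / 0.7253469
n = ln(1.805714e+06) / 0.7253469 = 19.861

19.861


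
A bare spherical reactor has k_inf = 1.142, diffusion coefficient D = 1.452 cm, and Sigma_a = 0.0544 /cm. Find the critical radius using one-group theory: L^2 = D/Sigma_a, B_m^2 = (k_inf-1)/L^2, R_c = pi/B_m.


L^2 = D / Sigma_a = 1.452 / 0.0544 = 26.69118 cm^2
B_m^2 = (k_inf - 1) / L^2 = (1.142 - 1) / 26.69118 = 0.005320109 /cm^2
For a bare sphere: B_g = pi/R, so R_c = pi / sqrt(B_m^2)
R_c = pi / sqrt(0.005320109) = 43.071 cm

43.071


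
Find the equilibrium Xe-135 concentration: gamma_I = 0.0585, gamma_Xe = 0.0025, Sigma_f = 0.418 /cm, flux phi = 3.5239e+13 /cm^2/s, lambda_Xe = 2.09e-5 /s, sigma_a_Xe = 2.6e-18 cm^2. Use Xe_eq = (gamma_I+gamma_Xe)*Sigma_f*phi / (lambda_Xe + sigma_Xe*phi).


Xe_eq = (gamma_I + gamma_Xe) * Sigma_f * phi / (lambda_Xe + sigma_Xe * phi)
Numerator = (0.0585 + 0.0025) * 0.418 * 3.5239e+13 = 8.985240e+11
Denominator = 2.09e-5 + 2.6e-18 * 3.5239e+13 = 1.125214e-04
Xe_eq = 8.985240e+11 / 1.125214e-04 = 7.9854e+15 /cm^3

7.9854e+15


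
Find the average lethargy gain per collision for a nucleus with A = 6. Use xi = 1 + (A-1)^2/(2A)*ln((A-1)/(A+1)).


xi = 1 + (A-1)^2/(2A) * ln((A-1)/(A+1))
xi = 1 + (6-1)^2/(2*6) * ln((6-1)/(6 +1))
xi = 0.29902

0.29902


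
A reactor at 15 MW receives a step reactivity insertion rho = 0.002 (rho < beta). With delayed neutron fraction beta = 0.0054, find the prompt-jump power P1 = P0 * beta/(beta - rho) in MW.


P1/P0 = beta / (beta - rho)
P1/P0 = 0.0054 / (0.0054 - 0.002) = 1.588235
P1 = 15 * 1.588235 = 23.824 MW

23.824


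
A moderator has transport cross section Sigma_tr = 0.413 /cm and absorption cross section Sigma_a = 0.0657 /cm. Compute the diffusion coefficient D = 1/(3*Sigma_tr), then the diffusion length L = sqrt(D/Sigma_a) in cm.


D = 1 / (3 * Sigma_tr) = 1 / (3 * 0.413) = 0.8071025 cm
L = sqrt(D / Sigma_a)
L = sqrt(0.8071025 / 0.0657)
L = 3.5049 cm

3.5049


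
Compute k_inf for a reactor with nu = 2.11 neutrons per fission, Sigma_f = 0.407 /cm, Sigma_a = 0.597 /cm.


k_inf = nu * Sigma_f / Sigma_a
k_inf = 2.11 * 0.407 / 0.597
k_inf = 1.4385

1.4385


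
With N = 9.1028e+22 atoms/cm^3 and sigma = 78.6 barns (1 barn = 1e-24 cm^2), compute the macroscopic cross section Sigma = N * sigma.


Sigma = N * sigma_barns * 1e-24
Sigma = 9.1028e+22 * 78.6 * 1e-24
Sigma = 7.1548 /cm

7.1548


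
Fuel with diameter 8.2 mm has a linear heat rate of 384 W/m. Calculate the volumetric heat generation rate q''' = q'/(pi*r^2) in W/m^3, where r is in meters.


r = D / 2 / 1000 = 8.2 / 2 / 1000 = 0.0041 m
q''' = q' / (pi * r^2)
q''' = 384 / (pi * 0.0041^2)
q''' = 7.2713e+06 W/m^3

7.2713e+06


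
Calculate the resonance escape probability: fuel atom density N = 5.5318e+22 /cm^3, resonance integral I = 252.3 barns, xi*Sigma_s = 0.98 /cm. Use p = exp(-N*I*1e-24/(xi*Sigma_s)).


p = exp(-N * I * 1e-24 / (xi*Sigma_s))
p = exp(-5.5318e+22 * 252.3 * 1e-24 / 0.98)
p = 6.5308e-07

6.5308e-07


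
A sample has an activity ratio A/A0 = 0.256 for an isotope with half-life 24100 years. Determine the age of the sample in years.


lambda = ln(2) / t_half = ln(2) / 24100 = 2.876129e-05 /yr
t = -ln(A/A0) / lambda
t = -ln(0.256) / 2.876129e-05
t = 47375 yr

47375


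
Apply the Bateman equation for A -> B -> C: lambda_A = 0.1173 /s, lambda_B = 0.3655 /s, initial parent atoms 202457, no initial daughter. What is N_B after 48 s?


N_B(t) = lambda_A * N_A0 / (lambda_B - lambda_A) * [exp(-lambda_A*t) - exp(-lambda_B*t)]
exp(-0.1173*48) = 0.003587140; exp(-0.3655*48) = 2.402911e-08
N_B = 0.1173 * 202457 / (0.3655 - 0.1173) * (0.003587140 - 2.402911e-08)
N_B = 343.22

343.22


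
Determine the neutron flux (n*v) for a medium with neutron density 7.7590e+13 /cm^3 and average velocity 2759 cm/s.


phi = n * v
phi = 7.7590e+13 * 2759
phi = 2.1407e+17 /cm^2/s

2.1407e+17


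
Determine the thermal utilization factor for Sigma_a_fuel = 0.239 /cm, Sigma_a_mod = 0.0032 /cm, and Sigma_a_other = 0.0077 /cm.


f = Sigma_a_fuel / (Sigma_a_fuel + Sigma_a_mod + Sigma_a_other)
f = 0.239 / (0.239 + 0.0032 + 0.0077)
f = 0.95638

0.95638


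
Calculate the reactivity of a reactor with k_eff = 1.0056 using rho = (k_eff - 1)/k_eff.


rho = (k_eff - 1) / k_eff
rho = (1.0056 - 1) / 1.0056
rho = 0.0055688

0.0055688


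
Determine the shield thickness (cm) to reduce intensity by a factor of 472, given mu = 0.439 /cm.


x = ln(factor) / mu
x = ln(472) / 0.439
x = 14.025 cm

14.025


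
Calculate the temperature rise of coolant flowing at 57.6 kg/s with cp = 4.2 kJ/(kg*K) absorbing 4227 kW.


dT = Q / (m_dot * cp)
dT = 4227 / (57.6 * 4.2)
dT = 17.473 C

17.473


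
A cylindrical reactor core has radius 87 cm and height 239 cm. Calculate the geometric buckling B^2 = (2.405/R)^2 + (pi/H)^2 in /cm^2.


B^2 = (2.405/R)^2 + (pi/H)^2
B^2 = (2.405/87)^2 + (pi/239)^2
B^2 = 9.3696e-04 /cm^2

9.3696e-04


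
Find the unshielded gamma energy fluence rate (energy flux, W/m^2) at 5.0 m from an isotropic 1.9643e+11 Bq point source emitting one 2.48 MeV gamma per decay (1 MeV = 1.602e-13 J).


psi = A * E * 1.602e-13 / (4*pi*r^2)
psi = 1.9643e+11 * 2.48 * 1.602e-13 / (4*pi*5.0^2)
psi = 2.4841e-04 W/m^2

2.4841e-04


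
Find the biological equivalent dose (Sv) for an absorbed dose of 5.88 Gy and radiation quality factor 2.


H = D * Q
H = 5.88 * 2
H = 11.760 Sv

11.760


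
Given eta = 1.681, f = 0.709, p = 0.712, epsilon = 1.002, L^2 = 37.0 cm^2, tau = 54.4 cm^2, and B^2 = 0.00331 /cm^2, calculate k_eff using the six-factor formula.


k_inf = eta*f*p*eps = 1.681*0.709*0.712*1.002 = 0.8502794
P_TNL = 1/(1 + L^2*B^2) = 1/(1 + 37.0*0.00331) = 0.8908924
P_FNL = exp(-B^2*tau) = exp(-0.00331*54.4) = 0.8352168
k_eff = k_inf * P_TNL * P_FNL = 0.8502794 * 0.8908924 * 0.8352168
k_eff = 0.63268

0.63268


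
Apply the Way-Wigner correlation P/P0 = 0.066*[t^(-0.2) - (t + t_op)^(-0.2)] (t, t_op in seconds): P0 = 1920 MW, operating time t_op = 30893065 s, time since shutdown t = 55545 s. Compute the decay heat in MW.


P/P0 = 0.066 * [t^(-0.2) - (t + t_op)^(-0.2)]
P/P0 = 0.066 * [55545^(-0.2) - (55545 + 30893065)^(-0.2)]
P/P0 = 0.066 * [0.1124789 - 0.03175936] = 0.005327490
P = 1920 * 0.005327490 = 10.229 MW

10.229


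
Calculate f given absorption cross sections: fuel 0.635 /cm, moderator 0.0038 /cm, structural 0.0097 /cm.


f = Sigma_a_fuel / (Sigma_a_fuel + Sigma_a_mod + Sigma_a_other)
f = 0.635 / (0.635 + 0.0038 + 0.0097)
f = 0.97918

0.97918


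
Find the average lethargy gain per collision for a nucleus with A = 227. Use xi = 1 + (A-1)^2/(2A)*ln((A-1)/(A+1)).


xi = 1 + (A-1)^2/(2A) * ln((A-1)/(A+1))
xi = 1 + (227-1)^2/(2*227) * ln((227-1)/(227 +1))
xi = 0.0087848

0.0087848


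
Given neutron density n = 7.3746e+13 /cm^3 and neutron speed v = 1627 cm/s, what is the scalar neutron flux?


phi = n * v
phi = 7.3746e+13 * 1627
phi = 1.1998e+17 /cm^2/s

1.1998e+17


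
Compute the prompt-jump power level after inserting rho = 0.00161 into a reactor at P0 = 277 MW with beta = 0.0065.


P1/P0 = beta / (beta - rho)
P1/P0 = 0.0065 / (0.0065 - 0.00161) = 1.329243
P1 = 277 * 1.329243 = 368.20 MW

368.20


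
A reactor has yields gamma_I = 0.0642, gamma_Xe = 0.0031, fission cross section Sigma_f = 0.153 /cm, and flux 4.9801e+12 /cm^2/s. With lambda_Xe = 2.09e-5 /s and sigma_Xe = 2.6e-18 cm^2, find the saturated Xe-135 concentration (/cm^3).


Xe_eq = (gamma_I + gamma_Xe) * Sigma_f * phi / (lambda_Xe + sigma_Xe * phi)
Numerator = (0.0642 + 0.0031) * 0.153 * 4.9801e+12 = 5.127959e+10
Denominator = 2.09e-5 + 2.6e-18 * 4.9801e+12 = 3.384826e-05
Xe_eq = 5.127959e+10 / 3.384826e-05 = 1.5150e+15 /cm^3

1.5150e+15


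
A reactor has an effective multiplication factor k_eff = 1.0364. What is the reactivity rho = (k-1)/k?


rho = (k_eff - 1) / k_eff
rho = (1.0364 - 1) / 1.0364
rho = 0.035122

0.035122


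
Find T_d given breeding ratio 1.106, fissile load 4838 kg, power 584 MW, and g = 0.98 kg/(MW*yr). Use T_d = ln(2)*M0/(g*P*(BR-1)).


Breeding gain G = BR - 1 = 1.106 - 1 = 0.106
Fissile production rate = g * P * G = 0.98 * 584 * 0.106 = 60.66592 kg/yr
T_d = ln(2) * M0 / (g * P * G)
T_d = ln(2) * 4838 / 60.66592 = 55.277 yr

55.277


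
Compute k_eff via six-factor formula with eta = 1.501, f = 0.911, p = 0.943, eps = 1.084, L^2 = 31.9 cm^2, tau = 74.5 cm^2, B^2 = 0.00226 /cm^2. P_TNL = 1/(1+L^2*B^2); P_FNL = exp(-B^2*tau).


k_inf = eta*f*p*eps = 1.501*0.911*0.943*1.084 = 1.397784
P_TNL = 1/(1 + L^2*B^2) = 1/(1 + 31.9*0.00226) = 0.9327540
P_FNL = exp(-B^2*tau) = exp(-0.00226*74.5) = 0.8450411
k_eff = k_inf * P_TNL * P_FNL = 1.397784 * 0.9327540 * 0.8450411
k_eff = 1.1018

1.1018


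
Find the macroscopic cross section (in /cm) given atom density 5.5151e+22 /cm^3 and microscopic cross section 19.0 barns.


Sigma = N * sigma_barns * 1e-24
Sigma = 5.5151e+22 * 19.0 * 1e-24
Sigma = 1.0479 /cm

1.0479


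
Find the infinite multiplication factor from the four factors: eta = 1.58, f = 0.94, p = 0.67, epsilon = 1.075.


k_inf = eta * f * p * epsilon
k_inf = 1.58 * 0.94 * 0.67 * 1.075
k_inf = 1.0697

1.0697


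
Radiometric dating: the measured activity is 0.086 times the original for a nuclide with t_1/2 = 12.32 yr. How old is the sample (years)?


lambda = ln(2) / t_half = ln(2) / 12.32 = 0.05626195 /yr
t = -ln(A/A0) / lambda
t = -ln(0.086) / 0.05626195
t = 43.607 yr

43.607


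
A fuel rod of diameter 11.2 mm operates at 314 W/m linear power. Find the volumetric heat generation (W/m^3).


r = D / 2 / 1000 = 11.2 / 2 / 1000 = 0.0056 m
q''' = q' / (pi * r^2)
q''' = 314 / (pi * 0.0056^2)
q''' = 3.1872e+06 W/m^3

3.1872e+06


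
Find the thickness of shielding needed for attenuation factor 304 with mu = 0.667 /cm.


x = ln(factor) / mu
x = ln(304) / 0.667
x = 8.5713 cm

8.5713


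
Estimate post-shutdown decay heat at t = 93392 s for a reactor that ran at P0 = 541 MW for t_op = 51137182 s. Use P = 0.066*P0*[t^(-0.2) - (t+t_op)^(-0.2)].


P/P0 = 0.066 * [t^(-0.2) - (t + t_op)^(-0.2)]
P/P0 = 0.066 * [93392^(-0.2) - (93392 + 51137182)^(-0.2)]
P/P0 = 0.066 * [0.1013767 - 0.02871403] = 0.004795736
P = 541 * 0.004795736 = 2.5945 MW

2.5945


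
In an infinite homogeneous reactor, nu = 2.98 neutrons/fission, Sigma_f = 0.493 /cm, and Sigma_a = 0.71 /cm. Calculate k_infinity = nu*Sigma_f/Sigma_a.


k_inf = nu * Sigma_f / Sigma_a
k_inf = 2.98 * 0.493 / 0.71
k_inf = 2.0692

2.0692


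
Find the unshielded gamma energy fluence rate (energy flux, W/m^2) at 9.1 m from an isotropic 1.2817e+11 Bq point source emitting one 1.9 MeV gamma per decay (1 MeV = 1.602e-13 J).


psi = A * E * 1.602e-13 / (4*pi*r^2)
psi = 1.2817e+11 * 1.9 * 1.602e-13 / (4*pi*9.1^2)
psi = 3.7490e-05 W/m^2

3.7490e-05


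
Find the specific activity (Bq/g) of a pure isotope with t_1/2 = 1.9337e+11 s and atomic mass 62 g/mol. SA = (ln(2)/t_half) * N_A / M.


lambda = ln(2) / t_half = ln(2) / 1.9337e+11 = 3.584564e-12 /s
SA = lambda * N_A / M
SA = 3.584564e-12 * 6.022e23 / 62
SA = 3.4817e+10 Bq/g

3.4817e+10


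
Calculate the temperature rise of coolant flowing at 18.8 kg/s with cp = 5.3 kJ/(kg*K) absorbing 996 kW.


dT = Q / (m_dot * cp)
dT = 996 / (18.8 * 5.3)
dT = 9.9960 C

9.9960


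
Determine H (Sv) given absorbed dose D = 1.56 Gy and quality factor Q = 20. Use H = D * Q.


H = D * Q
H = 1.56 * 20
H = 31.200 Sv

31.200


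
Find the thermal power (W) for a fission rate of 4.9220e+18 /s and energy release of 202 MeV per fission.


P = fission_rate * E_MeV * 1.602e-13
P = 4.9220e+18 * 202 * 1.602e-13
P = 1.5928e+08 W

1.5928e+08


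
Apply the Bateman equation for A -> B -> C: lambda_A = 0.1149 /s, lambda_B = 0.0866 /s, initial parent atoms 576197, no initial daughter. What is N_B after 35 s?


N_B(t) = lambda_A * N_A0 / (lambda_B - lambda_A) * [exp(-lambda_A*t) - exp(-lambda_B*t)]
exp(-0.1149*35) = 0.01792606; exp(-0.0866*35) = 0.04826735
N_B = 0.1149 * 576197 / (0.0866 - 0.1149) * (0.01792606 - 0.04826735)
N_B = 70980

70980


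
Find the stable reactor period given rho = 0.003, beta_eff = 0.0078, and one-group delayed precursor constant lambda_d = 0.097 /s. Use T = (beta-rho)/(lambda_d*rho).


T = (beta - rho) / (lambda_d * rho)
T = (0.0078 - 0.003) / (0.097 * 0.003)
T = 16.495 s

16.495


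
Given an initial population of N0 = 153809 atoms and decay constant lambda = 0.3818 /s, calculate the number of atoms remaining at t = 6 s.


N = N0 * exp(-lambda * t)
N = 153809 * exp(-0.3818 * 6)
N = 15563

15563
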